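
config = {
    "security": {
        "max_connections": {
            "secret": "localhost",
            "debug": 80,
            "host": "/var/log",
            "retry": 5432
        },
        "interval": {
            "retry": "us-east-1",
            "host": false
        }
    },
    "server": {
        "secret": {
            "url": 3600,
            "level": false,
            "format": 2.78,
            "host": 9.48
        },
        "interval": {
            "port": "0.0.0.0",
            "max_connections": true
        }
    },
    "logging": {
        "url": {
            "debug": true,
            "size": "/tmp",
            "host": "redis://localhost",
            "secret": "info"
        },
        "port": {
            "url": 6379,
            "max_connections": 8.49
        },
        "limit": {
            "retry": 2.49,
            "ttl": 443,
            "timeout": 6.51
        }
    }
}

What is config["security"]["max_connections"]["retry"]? 5432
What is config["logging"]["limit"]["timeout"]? 6.51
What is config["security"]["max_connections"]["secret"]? "localhost"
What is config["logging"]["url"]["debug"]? True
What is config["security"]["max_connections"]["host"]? "/var/log"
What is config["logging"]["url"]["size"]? "/tmp"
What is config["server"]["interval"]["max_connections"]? True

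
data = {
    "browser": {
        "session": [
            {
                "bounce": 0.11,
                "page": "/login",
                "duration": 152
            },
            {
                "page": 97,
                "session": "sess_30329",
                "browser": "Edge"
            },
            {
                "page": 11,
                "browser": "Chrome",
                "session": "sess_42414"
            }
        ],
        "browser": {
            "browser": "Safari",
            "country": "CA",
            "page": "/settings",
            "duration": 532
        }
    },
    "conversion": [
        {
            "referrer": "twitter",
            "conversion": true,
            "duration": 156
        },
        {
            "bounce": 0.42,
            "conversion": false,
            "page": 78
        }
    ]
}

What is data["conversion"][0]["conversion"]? True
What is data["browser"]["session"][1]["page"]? 97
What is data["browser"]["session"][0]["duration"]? 152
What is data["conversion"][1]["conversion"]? False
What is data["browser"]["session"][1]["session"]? "sess_30329"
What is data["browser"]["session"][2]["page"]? 11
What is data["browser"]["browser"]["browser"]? "Safari"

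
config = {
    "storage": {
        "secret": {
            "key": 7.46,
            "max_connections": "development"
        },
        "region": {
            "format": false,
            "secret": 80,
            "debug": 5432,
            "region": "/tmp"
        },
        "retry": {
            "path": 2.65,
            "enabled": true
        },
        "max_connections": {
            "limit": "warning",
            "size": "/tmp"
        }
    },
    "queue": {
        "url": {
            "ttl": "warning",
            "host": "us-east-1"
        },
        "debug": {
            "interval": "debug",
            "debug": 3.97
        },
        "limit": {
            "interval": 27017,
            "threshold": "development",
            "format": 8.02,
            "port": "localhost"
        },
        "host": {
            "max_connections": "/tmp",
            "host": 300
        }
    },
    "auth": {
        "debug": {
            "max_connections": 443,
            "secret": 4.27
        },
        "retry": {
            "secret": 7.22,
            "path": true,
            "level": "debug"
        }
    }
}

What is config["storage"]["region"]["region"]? "/tmp"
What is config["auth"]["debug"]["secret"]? 4.27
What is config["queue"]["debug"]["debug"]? 3.97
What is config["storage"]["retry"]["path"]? 2.65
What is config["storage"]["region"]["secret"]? 80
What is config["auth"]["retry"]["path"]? True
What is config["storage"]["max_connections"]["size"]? "/tmp"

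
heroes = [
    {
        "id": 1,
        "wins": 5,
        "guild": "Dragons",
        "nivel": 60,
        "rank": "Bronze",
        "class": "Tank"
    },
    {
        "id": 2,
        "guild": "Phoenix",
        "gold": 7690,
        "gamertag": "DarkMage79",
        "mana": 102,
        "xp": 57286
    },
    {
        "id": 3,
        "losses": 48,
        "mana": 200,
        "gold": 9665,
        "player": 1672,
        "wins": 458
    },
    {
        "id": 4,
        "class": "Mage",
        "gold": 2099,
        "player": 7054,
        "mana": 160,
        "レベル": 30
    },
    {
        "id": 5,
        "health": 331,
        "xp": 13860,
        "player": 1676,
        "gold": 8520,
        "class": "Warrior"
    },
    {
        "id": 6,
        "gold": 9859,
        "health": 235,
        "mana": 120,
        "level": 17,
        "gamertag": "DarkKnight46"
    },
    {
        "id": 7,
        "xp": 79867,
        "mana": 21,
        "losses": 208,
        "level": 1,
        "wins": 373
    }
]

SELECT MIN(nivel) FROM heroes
60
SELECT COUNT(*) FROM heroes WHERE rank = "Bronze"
1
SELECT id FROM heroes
[1, 2, 3, 4, 5, 6, 7]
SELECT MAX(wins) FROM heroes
458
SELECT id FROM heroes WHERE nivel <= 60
[1]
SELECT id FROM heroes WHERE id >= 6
[6, 7]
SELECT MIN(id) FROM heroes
1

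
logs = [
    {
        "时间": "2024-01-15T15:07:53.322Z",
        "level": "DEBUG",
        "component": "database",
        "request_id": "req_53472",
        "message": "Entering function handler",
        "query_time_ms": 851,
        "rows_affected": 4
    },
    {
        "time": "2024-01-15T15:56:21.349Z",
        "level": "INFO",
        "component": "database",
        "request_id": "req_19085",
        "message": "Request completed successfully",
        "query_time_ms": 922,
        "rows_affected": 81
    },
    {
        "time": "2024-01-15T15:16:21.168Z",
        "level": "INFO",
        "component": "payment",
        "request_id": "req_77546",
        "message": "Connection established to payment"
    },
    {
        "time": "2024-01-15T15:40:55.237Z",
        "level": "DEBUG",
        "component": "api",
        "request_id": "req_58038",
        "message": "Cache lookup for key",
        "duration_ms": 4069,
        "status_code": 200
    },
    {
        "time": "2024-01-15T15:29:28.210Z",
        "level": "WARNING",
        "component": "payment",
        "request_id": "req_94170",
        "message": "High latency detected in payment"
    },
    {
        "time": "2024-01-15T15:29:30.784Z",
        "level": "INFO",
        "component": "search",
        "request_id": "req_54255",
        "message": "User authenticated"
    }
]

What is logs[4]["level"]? "WARNING"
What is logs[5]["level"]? "INFO"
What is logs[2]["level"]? "INFO"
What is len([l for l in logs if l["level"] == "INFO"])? 3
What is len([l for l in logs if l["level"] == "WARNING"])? 1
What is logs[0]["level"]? "DEBUG"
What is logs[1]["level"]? "INFO"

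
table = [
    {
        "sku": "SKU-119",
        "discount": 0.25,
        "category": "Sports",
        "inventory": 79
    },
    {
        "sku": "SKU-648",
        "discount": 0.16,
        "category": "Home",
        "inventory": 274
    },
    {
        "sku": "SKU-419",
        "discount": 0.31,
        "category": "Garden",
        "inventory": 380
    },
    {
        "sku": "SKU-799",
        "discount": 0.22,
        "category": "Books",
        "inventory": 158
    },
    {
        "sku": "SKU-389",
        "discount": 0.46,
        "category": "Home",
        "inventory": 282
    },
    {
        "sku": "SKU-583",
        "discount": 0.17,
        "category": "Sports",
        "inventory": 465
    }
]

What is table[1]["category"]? "Home"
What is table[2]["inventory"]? 380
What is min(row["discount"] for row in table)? 0.16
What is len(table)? 6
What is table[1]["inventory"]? 274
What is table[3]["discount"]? 0.22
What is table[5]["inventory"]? 465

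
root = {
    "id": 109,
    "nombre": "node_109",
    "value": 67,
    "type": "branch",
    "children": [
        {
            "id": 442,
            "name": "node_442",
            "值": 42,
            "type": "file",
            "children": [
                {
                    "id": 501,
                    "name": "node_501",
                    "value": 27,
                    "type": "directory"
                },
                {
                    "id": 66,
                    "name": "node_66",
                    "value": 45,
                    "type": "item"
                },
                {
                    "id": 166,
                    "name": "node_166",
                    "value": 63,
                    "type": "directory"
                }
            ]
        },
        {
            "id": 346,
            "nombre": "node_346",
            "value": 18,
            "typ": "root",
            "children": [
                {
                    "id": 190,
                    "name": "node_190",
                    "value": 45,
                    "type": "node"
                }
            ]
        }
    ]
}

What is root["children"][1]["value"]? 18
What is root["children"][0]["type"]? "file"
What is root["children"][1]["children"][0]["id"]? 190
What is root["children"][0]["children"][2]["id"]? 166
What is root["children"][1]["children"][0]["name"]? "node_190"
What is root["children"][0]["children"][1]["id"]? 66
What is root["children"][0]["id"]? 442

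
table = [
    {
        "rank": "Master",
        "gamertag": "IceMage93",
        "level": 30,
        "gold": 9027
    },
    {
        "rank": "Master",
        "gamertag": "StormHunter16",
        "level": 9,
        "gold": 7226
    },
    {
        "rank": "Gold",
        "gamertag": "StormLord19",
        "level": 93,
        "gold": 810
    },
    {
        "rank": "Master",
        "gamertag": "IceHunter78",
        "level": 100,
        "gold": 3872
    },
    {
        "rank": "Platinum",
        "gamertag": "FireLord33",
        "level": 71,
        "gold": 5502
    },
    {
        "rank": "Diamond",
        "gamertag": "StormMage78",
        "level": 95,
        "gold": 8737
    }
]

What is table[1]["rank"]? "Master"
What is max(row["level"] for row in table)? 100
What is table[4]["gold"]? 5502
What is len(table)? 6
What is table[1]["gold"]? 7226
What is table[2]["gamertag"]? "StormLord19"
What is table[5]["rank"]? "Diamond"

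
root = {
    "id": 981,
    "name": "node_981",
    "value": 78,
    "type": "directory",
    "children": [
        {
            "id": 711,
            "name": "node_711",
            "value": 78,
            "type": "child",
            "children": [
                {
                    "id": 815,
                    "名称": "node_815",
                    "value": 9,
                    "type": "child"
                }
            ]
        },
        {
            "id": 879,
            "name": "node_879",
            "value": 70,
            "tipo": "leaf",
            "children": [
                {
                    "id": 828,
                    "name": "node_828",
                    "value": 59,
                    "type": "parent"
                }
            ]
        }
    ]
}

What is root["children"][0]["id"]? 711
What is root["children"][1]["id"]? 879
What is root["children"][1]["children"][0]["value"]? 59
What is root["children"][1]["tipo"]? "leaf"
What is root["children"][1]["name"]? "node_879"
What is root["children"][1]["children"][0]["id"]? 828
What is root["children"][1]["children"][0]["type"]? "parent"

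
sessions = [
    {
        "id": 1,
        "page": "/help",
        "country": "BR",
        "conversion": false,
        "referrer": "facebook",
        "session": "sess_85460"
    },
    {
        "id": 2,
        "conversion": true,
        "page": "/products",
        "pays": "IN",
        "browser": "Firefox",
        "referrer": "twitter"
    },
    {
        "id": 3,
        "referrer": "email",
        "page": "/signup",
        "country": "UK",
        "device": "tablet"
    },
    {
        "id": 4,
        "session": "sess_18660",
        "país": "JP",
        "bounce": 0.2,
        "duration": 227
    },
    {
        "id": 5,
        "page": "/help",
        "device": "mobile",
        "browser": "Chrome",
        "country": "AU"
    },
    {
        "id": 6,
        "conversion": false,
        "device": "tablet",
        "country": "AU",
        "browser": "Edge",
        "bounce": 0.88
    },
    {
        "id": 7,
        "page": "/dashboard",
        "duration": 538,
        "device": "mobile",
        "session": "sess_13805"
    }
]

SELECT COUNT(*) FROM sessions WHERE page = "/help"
2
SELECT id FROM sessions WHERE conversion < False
[]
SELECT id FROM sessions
[1, 2, 3, 4, 5, 6, 7]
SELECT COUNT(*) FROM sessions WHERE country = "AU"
2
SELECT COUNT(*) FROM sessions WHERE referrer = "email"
1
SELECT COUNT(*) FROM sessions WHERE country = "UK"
1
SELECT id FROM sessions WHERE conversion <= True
[1, 2, 6]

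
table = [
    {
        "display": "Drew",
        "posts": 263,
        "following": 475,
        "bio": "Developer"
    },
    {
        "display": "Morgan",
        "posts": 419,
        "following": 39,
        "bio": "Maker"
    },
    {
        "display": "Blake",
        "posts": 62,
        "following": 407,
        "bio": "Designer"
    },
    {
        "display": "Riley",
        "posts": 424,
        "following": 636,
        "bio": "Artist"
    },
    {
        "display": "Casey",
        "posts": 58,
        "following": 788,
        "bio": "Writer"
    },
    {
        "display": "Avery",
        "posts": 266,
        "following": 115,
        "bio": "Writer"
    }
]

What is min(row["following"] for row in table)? 39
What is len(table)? 6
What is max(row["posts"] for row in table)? 424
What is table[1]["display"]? "Morgan"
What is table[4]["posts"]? 58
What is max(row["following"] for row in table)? 788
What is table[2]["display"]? "Blake"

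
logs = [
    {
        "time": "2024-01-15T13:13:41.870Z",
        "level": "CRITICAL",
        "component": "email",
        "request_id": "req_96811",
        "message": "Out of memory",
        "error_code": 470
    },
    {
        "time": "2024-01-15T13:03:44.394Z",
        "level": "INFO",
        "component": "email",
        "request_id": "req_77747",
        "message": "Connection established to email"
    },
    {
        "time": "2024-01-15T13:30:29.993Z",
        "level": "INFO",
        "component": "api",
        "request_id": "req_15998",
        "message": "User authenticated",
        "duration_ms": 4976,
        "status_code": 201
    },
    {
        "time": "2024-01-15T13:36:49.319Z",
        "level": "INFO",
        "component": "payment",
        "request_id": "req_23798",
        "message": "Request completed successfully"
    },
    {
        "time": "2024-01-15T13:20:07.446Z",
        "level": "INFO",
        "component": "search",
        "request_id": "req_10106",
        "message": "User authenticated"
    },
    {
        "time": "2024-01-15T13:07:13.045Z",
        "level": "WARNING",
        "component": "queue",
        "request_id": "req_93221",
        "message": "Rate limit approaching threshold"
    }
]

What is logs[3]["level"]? "INFO"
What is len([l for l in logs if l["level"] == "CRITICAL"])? 1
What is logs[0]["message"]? "Out of memory"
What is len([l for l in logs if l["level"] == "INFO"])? 4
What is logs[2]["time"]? "2024-01-15T13:30:29.993Z"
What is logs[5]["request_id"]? "req_93221"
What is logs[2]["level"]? "INFO"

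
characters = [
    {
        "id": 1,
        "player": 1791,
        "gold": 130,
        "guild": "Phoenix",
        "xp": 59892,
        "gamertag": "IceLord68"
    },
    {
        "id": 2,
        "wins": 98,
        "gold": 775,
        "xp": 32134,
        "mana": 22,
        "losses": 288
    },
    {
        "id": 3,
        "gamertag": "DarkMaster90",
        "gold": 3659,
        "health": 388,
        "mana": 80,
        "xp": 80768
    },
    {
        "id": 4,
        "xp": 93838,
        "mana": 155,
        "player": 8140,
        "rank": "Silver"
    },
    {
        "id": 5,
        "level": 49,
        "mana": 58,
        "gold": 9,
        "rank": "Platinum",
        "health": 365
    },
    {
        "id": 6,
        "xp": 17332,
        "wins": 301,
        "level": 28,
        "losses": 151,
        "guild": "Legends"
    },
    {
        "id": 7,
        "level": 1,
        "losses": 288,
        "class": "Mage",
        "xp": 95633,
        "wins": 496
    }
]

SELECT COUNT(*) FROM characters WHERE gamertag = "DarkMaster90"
1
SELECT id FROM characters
[1, 2, 3, 4, 5, 6, 7]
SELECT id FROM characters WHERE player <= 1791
[1]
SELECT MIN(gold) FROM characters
9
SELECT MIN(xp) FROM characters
17332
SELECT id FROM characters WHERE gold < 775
[1, 5]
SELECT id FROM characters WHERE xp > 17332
[1, 2, 3, 4, 7]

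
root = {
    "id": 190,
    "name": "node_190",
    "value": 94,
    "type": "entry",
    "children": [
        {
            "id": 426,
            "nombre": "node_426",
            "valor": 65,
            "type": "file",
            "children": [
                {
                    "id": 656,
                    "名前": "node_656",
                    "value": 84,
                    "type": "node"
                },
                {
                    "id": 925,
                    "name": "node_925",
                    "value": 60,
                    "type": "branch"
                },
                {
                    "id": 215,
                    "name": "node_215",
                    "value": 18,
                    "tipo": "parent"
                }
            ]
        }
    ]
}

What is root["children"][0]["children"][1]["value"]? 60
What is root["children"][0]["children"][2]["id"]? 215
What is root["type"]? "entry"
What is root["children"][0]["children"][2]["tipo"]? "parent"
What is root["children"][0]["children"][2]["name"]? "node_215"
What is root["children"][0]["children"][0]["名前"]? "node_656"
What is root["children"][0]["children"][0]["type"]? "node"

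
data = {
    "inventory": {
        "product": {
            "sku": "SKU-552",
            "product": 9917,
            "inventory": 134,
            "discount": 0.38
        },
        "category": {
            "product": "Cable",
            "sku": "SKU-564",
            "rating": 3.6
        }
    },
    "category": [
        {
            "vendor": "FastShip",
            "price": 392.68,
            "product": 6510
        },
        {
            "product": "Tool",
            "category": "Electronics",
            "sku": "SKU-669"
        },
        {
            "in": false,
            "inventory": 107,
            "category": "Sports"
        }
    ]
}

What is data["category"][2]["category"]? "Sports"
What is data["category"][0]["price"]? 392.68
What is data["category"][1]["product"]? "Tool"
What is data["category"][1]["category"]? "Electronics"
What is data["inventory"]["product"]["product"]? 9917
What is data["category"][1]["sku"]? "SKU-669"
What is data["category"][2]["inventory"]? 107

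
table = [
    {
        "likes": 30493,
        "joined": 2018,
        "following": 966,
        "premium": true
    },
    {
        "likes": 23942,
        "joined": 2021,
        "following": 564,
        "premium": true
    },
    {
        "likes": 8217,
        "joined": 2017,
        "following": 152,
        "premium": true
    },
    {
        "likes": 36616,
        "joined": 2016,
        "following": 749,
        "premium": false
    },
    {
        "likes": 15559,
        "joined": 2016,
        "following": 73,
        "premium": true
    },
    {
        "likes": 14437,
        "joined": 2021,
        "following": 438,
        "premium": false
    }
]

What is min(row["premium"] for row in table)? False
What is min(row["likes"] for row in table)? 8217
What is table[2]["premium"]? True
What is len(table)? 6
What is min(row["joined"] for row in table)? 2016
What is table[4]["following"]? 73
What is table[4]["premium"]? True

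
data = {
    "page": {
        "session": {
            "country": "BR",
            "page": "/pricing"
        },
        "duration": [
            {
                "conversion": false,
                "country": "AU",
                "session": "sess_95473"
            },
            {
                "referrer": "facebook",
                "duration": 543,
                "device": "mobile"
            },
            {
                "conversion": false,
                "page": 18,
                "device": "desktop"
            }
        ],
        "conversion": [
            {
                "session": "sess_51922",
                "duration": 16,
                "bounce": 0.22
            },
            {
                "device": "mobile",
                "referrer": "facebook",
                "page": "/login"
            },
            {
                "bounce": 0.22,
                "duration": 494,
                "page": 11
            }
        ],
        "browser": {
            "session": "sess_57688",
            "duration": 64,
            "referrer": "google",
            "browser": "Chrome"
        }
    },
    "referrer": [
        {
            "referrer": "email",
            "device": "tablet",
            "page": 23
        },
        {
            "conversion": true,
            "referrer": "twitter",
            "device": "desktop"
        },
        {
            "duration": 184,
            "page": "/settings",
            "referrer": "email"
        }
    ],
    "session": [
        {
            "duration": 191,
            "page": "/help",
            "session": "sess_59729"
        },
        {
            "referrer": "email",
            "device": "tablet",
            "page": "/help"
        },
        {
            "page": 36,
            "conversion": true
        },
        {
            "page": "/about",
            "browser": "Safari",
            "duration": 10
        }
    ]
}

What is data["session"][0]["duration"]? 191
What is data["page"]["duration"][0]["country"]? "AU"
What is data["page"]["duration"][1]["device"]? "mobile"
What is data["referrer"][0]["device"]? "tablet"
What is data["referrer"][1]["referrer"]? "twitter"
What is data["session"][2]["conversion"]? True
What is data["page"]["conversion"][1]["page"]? "/login"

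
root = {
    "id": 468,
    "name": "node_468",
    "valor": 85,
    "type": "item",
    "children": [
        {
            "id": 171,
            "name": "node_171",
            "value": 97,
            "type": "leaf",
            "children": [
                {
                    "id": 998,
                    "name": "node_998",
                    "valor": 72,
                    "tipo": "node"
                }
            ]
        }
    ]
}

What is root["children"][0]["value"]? 97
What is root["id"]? 468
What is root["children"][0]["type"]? "leaf"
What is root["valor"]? 85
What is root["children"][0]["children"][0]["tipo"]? "node"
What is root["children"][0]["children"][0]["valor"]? 72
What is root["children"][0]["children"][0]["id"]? 998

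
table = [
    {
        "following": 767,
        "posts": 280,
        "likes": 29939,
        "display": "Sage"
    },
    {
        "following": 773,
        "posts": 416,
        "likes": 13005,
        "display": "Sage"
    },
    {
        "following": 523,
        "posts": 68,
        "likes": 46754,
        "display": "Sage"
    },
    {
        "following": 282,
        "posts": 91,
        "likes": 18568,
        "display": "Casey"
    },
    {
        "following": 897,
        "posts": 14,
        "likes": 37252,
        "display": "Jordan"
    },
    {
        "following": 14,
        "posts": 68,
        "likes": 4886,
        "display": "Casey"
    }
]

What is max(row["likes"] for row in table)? 46754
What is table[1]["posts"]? 416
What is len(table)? 6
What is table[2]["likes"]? 46754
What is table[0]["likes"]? 29939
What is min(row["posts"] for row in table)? 14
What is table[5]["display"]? "Casey"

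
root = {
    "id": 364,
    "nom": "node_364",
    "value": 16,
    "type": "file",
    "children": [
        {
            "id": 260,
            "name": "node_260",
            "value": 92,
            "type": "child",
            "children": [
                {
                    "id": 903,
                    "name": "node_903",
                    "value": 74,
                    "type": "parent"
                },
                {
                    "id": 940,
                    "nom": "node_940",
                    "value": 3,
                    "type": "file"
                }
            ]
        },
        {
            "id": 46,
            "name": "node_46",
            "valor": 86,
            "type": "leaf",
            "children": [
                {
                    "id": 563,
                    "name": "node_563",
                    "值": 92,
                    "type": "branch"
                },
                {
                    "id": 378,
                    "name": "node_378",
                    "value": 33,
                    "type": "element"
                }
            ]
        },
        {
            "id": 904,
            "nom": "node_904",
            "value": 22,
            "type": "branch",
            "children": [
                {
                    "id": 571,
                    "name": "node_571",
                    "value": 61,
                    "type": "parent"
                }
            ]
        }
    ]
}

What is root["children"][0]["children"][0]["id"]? 903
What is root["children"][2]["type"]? "branch"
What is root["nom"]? "node_364"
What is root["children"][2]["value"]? 22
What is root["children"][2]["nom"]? "node_904"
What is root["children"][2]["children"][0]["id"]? 571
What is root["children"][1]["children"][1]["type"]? "element"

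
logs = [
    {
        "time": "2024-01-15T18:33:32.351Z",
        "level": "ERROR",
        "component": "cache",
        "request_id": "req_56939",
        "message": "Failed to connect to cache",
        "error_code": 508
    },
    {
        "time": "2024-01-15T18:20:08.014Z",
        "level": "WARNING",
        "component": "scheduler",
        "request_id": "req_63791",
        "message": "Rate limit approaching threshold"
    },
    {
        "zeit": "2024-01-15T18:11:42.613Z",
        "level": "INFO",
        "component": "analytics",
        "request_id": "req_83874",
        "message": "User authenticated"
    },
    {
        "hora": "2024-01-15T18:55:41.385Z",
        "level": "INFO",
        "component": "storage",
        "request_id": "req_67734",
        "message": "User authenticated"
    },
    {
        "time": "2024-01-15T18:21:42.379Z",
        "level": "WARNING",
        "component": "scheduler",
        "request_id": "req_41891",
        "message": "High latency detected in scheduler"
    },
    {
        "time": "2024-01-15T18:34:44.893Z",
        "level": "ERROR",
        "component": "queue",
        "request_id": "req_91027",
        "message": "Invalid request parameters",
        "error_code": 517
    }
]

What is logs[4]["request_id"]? "req_41891"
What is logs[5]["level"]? "ERROR"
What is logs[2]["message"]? "User authenticated"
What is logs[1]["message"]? "Rate limit approaching threshold"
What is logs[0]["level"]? "ERROR"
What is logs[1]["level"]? "WARNING"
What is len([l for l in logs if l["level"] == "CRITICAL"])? 0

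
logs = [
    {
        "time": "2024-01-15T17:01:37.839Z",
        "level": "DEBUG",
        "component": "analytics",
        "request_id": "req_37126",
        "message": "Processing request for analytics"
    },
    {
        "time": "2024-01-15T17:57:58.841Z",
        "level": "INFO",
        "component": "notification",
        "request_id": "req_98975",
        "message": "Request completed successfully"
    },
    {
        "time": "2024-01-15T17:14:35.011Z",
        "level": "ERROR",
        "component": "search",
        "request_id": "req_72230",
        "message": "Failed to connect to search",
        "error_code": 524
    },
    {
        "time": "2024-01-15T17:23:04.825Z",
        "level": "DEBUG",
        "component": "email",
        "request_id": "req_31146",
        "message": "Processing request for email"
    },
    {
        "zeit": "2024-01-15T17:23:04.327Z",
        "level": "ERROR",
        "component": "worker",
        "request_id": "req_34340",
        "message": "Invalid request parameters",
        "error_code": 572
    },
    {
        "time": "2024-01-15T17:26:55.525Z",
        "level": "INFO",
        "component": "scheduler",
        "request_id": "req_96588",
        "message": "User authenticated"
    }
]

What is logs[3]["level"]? "DEBUG"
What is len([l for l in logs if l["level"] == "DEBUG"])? 2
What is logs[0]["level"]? "DEBUG"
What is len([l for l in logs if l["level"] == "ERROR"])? 2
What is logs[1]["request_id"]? "req_98975"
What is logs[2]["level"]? "ERROR"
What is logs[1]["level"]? "INFO"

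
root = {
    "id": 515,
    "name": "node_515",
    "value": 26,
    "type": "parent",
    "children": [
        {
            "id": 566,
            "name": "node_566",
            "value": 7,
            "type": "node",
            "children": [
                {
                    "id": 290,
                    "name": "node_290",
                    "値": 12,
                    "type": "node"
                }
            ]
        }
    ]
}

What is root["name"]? "node_515"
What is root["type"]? "parent"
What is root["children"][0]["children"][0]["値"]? 12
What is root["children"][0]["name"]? "node_566"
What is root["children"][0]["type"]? "node"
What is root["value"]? 26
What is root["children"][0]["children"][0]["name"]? "node_290"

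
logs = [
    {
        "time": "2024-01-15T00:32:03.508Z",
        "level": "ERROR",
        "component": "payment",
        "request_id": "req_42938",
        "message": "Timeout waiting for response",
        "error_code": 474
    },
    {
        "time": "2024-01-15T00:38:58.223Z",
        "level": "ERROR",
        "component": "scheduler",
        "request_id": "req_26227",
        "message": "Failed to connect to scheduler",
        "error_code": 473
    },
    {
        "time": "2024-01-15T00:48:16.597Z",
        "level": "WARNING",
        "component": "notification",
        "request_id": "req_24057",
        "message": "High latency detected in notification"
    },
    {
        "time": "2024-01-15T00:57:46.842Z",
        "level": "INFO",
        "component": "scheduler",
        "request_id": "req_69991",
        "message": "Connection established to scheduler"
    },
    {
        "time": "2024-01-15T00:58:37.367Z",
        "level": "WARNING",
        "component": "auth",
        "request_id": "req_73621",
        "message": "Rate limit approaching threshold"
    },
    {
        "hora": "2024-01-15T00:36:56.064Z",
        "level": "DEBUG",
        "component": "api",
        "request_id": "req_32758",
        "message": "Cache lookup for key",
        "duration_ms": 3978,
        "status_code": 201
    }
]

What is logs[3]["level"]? "INFO"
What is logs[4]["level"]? "WARNING"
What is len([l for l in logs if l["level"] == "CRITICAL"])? 0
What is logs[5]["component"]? "api"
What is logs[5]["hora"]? "2024-01-15T00:36:56.064Z"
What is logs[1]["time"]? "2024-01-15T00:38:58.223Z"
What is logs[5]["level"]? "DEBUG"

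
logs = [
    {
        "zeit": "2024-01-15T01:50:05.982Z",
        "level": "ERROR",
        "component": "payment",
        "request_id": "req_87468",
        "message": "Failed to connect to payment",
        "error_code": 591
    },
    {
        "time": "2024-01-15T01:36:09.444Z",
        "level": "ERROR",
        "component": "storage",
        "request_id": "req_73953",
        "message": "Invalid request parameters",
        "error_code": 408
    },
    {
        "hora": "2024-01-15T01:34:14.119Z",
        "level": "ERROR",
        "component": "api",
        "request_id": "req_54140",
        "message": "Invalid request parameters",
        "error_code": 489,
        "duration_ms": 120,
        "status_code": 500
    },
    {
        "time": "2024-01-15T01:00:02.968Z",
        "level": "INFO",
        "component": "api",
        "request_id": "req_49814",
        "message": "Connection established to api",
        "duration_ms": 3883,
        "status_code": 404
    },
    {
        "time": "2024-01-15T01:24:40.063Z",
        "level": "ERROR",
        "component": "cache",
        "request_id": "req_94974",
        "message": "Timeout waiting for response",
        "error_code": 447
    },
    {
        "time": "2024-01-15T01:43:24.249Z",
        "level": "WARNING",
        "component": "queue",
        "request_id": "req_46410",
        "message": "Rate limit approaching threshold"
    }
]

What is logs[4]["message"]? "Timeout waiting for response"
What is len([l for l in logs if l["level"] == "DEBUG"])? 0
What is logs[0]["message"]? "Failed to connect to payment"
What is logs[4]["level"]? "ERROR"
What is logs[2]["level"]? "ERROR"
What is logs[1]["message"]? "Invalid request parameters"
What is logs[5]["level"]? "WARNING"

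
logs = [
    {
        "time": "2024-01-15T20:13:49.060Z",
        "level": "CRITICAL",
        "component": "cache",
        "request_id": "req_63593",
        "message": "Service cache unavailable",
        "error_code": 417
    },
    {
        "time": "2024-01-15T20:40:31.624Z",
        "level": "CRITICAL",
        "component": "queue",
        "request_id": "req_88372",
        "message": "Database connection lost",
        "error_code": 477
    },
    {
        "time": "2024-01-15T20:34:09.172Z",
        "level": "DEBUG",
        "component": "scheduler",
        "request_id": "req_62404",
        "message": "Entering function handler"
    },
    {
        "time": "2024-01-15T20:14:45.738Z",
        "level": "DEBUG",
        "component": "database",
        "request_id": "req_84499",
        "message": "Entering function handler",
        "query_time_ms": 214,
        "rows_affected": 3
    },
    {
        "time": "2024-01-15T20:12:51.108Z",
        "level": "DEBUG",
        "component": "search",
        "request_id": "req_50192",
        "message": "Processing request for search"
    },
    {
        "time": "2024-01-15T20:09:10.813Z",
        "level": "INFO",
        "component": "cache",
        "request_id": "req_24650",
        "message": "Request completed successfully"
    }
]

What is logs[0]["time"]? "2024-01-15T20:13:49.060Z"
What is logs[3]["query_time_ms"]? 214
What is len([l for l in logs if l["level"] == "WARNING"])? 0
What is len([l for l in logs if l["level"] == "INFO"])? 1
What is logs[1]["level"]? "CRITICAL"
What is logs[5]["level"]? "INFO"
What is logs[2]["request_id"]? "req_62404"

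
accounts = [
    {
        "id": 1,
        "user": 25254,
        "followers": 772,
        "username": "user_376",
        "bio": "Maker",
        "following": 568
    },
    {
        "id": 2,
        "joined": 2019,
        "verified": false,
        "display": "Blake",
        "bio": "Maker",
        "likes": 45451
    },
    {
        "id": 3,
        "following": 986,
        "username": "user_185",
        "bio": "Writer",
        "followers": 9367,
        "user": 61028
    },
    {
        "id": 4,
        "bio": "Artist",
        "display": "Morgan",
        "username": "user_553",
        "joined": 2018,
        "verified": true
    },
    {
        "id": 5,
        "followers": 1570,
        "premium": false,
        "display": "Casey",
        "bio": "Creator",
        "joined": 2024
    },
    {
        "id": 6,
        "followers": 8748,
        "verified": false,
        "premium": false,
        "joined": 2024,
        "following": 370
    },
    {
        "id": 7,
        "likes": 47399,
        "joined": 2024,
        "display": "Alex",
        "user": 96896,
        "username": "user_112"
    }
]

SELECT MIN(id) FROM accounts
1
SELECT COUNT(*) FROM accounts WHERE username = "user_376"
1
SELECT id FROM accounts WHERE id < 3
[1, 2]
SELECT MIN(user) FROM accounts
25254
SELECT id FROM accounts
[1, 2, 3, 4, 5, 6, 7]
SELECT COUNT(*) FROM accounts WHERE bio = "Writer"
1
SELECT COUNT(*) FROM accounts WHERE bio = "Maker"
2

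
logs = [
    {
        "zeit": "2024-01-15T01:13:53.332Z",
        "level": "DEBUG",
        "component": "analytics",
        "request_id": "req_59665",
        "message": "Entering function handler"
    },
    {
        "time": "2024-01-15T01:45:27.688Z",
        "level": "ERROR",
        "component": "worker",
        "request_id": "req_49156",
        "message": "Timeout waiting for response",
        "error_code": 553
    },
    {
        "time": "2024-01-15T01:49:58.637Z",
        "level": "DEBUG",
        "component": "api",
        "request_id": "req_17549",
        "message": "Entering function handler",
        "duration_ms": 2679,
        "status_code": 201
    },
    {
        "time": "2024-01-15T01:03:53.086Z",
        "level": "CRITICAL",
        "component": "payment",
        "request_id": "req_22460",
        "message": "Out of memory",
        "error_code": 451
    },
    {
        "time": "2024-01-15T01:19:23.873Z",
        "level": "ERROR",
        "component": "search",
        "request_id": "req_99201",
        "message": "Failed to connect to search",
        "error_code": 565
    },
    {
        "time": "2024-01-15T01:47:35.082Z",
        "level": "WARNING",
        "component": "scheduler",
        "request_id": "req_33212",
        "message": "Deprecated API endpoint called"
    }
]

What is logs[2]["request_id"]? "req_17549"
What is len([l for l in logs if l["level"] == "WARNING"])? 1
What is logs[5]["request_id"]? "req_33212"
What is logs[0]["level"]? "DEBUG"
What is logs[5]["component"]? "scheduler"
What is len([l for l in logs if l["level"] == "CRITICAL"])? 1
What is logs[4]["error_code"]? 565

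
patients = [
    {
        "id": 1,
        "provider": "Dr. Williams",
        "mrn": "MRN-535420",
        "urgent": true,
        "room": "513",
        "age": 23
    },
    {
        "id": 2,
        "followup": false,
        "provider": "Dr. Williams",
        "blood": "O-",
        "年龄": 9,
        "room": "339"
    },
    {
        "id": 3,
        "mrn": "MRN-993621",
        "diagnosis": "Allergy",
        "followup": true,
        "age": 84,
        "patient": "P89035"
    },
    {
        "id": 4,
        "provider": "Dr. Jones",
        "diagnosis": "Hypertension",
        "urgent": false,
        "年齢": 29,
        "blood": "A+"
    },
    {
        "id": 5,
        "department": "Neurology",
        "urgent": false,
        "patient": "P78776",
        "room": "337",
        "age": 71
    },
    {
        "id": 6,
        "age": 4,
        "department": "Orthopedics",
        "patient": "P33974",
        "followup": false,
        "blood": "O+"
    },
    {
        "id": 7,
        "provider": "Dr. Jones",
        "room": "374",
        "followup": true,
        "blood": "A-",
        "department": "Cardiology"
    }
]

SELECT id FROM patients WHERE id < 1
[]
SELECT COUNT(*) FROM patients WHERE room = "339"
1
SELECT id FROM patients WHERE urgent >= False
[1, 4, 5]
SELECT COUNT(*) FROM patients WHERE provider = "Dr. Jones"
2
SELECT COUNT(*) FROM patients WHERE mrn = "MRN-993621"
1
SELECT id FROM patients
[1, 2, 3, 4, 5, 6, 7]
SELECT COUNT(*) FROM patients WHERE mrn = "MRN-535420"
1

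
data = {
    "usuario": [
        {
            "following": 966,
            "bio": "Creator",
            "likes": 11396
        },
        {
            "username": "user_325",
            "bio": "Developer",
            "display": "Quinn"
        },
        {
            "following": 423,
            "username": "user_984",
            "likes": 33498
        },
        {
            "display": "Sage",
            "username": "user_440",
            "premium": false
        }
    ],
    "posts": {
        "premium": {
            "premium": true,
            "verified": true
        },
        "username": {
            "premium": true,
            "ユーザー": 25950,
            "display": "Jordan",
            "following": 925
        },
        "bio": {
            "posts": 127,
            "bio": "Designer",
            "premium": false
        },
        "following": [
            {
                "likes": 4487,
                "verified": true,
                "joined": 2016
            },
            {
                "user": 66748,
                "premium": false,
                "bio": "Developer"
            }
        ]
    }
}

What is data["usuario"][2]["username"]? "user_984"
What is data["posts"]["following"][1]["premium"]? False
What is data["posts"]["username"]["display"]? "Jordan"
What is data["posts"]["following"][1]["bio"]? "Developer"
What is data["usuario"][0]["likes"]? 11396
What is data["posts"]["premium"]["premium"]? True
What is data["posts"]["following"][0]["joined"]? 2016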